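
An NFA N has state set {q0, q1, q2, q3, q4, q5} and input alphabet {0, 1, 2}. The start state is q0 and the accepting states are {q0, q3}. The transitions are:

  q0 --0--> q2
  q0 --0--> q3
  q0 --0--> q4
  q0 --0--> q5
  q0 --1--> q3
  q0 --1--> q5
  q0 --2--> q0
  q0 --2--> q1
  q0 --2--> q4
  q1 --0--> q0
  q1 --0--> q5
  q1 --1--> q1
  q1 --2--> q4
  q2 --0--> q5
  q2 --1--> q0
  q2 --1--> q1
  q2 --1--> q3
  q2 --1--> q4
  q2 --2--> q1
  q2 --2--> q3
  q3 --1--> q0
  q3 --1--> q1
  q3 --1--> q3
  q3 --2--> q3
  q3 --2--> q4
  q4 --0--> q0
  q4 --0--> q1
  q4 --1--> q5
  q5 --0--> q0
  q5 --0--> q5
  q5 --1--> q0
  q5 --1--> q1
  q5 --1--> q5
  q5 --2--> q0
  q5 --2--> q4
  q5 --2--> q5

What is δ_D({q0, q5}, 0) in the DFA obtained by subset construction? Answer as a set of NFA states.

δ(q0,0) = {q2, q3, q4, q5}; δ(q5,0) = {q0, q5}.
Union: {q0, q2, q3, q4, q5}.

{q0, q2, q3, q4, q5}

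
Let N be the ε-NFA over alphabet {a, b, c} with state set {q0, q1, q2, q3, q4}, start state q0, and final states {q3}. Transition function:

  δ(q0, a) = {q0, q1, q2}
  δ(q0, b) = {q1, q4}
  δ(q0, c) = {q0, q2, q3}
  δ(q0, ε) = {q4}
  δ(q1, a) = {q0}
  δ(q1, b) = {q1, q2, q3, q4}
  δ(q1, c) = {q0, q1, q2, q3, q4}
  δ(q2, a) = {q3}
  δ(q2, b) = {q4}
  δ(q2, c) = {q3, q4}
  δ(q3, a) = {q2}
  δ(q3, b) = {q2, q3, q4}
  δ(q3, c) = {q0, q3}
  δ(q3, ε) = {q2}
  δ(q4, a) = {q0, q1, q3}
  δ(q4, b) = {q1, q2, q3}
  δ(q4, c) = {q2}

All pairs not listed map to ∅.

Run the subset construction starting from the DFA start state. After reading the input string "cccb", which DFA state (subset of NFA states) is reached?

Start: {q0, q4}.
δ(q0,c) = {q0, q2, q3}; δ(q4,c) = {q2}.
Union: {q0, q2, q3}.
ε-closure gives {q0, q2, q3, q4}.
After c: {q0, q2, q3, q4}.
δ(q0,c) = {q0, q2, q3}; δ(q2,c) = {q3, q4}; δ(q3,c) = {q0, q3}; δ(q4,c) = {q2}.
Union: {q0, q2, q3, q4}.
After c: {q0, q2, q3, q4}.
δ(q0,c) = {q0, q2, q3}; δ(q2,c) = {q3, q4}; δ(q3,c) = {q0, q3}; δ(q4,c) = {q2}.
Union: {q0, q2, q3, q4}.
After c: {q0, q2, q3, q4}.
δ(q0,b) = {q1, q4}; δ(q2,b) = {q4}; δ(q3,b) = {q2, q3, q4}; δ(q4,b) = {q1, q2, q3}.
Union: {q1, q2, q3, q4}.
After b: {q1, q2, q3, q4}.

{q1, q2, q3, q4}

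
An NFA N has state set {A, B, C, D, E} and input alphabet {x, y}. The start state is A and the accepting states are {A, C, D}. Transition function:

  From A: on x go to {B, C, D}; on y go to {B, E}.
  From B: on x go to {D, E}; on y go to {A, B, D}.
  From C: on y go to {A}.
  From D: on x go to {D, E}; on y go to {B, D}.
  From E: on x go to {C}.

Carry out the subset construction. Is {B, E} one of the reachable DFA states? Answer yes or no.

yes

Start state of the DFA: {A}.
{A} --x--> {B, C, D}  [new]
{A} --y--> {B, E}  [new]
{B, C, D} --x--> {D, E}  [new]
{B, C, D} --y--> {A, B, D}  [new]
{B, E} --x--> {C, D, E}  [new]
{B, E} --y--> {A, B, D}  [seen]
{D, E} --x--> {C, D, E}  [seen]
{D, E} --y--> {B, D}  [new]
{A, B, D} --x--> {B, C, D, E}  [new]
{A, B, D} --y--> {A, B, D, E}  [new]
{C, D, E} --x--> {C, D, E}  [seen]
{C, D, E} --y--> {A, B, D}  [seen]
{B, D} --x--> {D, E}  [seen]
{B, D} --y--> {A, B, D}  [seen]
{B, C, D, E} --x--> {C, D, E}  [seen]
{B, C, D, E} --y--> {A, B, D}  [seen]
{A, B, D, E} --x--> {B, C, D, E}  [seen]
{A, B, D, E} --y--> {A, B, D, E}  [seen]
Reachable DFA states: {A}, {B, C, D}, {B, E}, {D, E}, {A, B, D}, {C, D, E}, {B, D}, {B, C, D, E}, {A, B, D, E}.
{B, E} is among them.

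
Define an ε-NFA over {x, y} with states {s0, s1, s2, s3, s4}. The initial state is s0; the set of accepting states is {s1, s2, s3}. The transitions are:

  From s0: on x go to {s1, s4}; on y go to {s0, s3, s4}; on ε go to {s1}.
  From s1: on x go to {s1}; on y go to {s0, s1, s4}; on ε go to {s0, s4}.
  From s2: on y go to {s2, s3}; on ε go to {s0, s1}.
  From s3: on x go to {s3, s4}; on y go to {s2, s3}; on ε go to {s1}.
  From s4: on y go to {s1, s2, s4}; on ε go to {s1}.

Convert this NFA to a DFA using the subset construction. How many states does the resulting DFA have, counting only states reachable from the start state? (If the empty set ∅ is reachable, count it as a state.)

Start state of the DFA: {s0, s1, s4} (ε-closure of the NFA start).
{s0, s1, s4} --x--> {s0, s1, s4}  [seen]
{s0, s1, s4} --y--> {s0, s1, s2, s3, s4}  [new]
{s0, s1, s2, s3, s4} --x--> {s0, s1, s3, s4}  [new]
{s0, s1, s2, s3, s4} --y--> {s0, s1, s2, s3, s4}  [seen]
{s0, s1, s3, s4} --x--> {s0, s1, s3, s4}  [seen]
{s0, s1, s3, s4} --y--> {s0, s1, s2, s3, s4}  [seen]
Reachable DFA states: {s0, s1, s4}, {s0, s1, s2, s3, s4}, {s0, s1, s3, s4}.

3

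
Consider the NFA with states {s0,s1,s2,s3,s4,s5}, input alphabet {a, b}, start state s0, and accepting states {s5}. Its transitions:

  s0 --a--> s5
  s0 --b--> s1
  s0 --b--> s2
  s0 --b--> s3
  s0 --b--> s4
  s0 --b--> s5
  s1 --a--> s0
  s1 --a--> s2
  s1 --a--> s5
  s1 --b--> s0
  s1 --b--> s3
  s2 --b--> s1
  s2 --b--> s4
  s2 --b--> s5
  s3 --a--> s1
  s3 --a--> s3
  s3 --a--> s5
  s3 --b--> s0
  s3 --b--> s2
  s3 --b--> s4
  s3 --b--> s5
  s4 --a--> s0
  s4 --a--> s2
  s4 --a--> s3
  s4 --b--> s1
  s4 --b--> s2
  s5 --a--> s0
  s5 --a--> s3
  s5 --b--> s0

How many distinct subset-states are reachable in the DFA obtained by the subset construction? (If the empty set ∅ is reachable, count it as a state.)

Start state of the DFA: {s0}.
{s0} --a--> {s5}  [new]
{s0} --b--> {s1,s2,s3,s4,s5}  [new]
{s5} --a--> {s0,s3}  [new]
{s5} --b--> {s0}  [seen]
{s1,s2,s3,s4,s5} --a--> {s0,s1,s2,s3,s5}  [new]
{s1,s2,s3,s4,s5} --b--> {s0,s1,s2,s3,s4,s5}  [new]
{s0,s3} --a--> {s1,s3,s5}  [new]
{s0,s3} --b--> {s0,s1,s2,s3,s4,s5}  [seen]
{s0,s1,s2,s3,s5} --a--> {s0,s1,s2,s3,s5}  [seen]
{s0,s1,s2,s3,s5} --b--> {s0,s1,s2,s3,s4,s5}  [seen]
{s0,s1,s2,s3,s4,s5} --a--> {s0,s1,s2,s3,s5}  [seen]
{s0,s1,s2,s3,s4,s5} --b--> {s0,s1,s2,s3,s4,s5}  [seen]
{s1,s3,s5} --a--> {s0,s1,s2,s3,s5}  [seen]
{s1,s3,s5} --b--> {s0,s2,s3,s4,s5}  [new]
{s0,s2,s3,s4,s5} --a--> {s0,s1,s2,s3,s5}  [seen]
{s0,s2,s3,s4,s5} --b--> {s0,s1,s2,s3,s4,s5}  [seen]
Reachable DFA states: {s0}, {s5}, {s1,s2,s3,s4,s5}, {s0,s3}, {s0,s1,s2,s3,s5}, {s0,s1,s2,s3,s4,s5}, {s1,s3,s5}, {s0,s2,s3,s4,s5}.

8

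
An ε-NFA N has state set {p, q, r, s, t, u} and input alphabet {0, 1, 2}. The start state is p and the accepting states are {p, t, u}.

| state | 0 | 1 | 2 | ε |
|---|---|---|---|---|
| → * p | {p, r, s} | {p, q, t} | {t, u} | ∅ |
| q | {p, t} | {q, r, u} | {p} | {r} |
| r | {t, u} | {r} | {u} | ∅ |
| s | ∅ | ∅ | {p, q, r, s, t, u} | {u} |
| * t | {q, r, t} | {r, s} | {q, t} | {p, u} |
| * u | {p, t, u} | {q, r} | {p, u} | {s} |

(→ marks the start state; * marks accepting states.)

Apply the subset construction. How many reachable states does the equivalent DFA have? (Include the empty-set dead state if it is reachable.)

Start state of the DFA: {p} (ε-closure of the NFA start).
{p} --0--> {p, r, s, u}  [new]
{p} --1--> {p, q, r, s, t, u}  [new]
{p} --2--> {p, s, t, u}  [new]
{p, r, s, u} --0--> {p, r, s, t, u}  [new]
{p, r, s, u} --1--> {p, q, r, s, t, u}  [seen]
{p, r, s, u} --2--> {p, q, r, s, t, u}  [seen]
{p, q, r, s, t, u} --0--> {p, q, r, s, t, u}  [seen]
{p, q, r, s, t, u} --1--> {p, q, r, s, t, u}  [seen]
{p, q, r, s, t, u} --2--> {p, q, r, s, t, u}  [seen]
{p, s, t, u} --0--> {p, q, r, s, t, u}  [seen]
{p, s, t, u} --1--> {p, q, r, s, t, u}  [seen]
{p, s, t, u} --2--> {p, q, r, s, t, u}  [seen]
{p, r, s, t, u} --0--> {p, q, r, s, t, u}  [seen]
{p, r, s, t, u} --1--> {p, q, r, s, t, u}  [seen]
{p, r, s, t, u} --2--> {p, q, r, s, t, u}  [seen]
Reachable DFA states: {p}, {p, r, s, u}, {p, q, r, s, t, u}, {p, s, t, u}, {p, r, s, t, u}.

5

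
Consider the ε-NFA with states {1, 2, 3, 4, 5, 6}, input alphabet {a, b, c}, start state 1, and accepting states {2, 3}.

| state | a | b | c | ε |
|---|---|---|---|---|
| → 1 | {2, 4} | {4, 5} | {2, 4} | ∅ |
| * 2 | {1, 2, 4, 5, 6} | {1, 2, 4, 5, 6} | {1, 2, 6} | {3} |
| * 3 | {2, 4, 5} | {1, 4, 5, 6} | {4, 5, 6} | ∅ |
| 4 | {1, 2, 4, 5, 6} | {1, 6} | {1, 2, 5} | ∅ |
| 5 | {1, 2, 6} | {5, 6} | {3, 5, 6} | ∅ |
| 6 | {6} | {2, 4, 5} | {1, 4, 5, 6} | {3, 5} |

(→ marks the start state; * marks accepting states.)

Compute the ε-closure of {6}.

Begin with {6}.
6 →ε {3, 5}; add 3, 5.
ε-closure = {3, 5, 6}.

{3, 5, 6}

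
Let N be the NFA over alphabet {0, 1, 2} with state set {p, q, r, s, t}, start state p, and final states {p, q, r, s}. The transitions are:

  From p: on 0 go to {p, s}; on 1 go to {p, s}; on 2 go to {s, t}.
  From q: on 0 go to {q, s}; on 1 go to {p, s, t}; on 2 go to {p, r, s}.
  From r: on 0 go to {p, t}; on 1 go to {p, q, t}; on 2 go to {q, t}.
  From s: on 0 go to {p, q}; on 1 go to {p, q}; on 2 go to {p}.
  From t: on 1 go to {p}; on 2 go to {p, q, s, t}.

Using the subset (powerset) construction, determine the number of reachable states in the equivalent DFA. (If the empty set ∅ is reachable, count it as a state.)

Start state of the DFA: {p}.
{p} --0--> {p, s}  [new]
{p} --1--> {p, s}  [seen]
{p} --2--> {s, t}  [new]
{p, s} --0--> {p, q, s}  [new]
{p, s} --1--> {p, q, s}  [seen]
{p, s} --2--> {p, s, t}  [new]
{s, t} --0--> {p, q}  [new]
{s, t} --1--> {p, q}  [seen]
{s, t} --2--> {p, q, s, t}  [new]
{p, q, s} --0--> {p, q, s}  [seen]
{p, q, s} --1--> {p, q, s, t}  [seen]
{p, q, s} --2--> {p, r, s, t}  [new]
{p, s, t} --0--> {p, q, s}  [seen]
{p, s, t} --1--> {p, q, s}  [seen]
{p, s, t} --2--> {p, q, s, t}  [seen]
{p, q} --0--> {p, q, s}  [seen]
{p, q} --1--> {p, s, t}  [seen]
{p, q} --2--> {p, r, s, t}  [seen]
{p, q, s, t} --0--> {p, q, s}  [seen]
{p, q, s, t} --1--> {p, q, s, t}  [seen]
{p, q, s, t} --2--> {p, q, r, s, t}  [new]
{p, r, s, t} --0--> {p, q, s, t}  [seen]
{p, r, s, t} --1--> {p, q, s, t}  [seen]
{p, r, s, t} --2--> {p, q, s, t}  [seen]
{p, q, r, s, t} --0--> {p, q, s, t}  [seen]
{p, q, r, s, t} --1--> {p, q, s, t}  [seen]
{p, q, r, s, t} --2--> {p, q, r, s, t}  [seen]
Reachable DFA states: {p}, {p, s}, {s, t}, {p, q, s}, {p, s, t}, {p, q}, {p, q, s, t}, {p, r, s, t}, {p, q, r, s, t}.

9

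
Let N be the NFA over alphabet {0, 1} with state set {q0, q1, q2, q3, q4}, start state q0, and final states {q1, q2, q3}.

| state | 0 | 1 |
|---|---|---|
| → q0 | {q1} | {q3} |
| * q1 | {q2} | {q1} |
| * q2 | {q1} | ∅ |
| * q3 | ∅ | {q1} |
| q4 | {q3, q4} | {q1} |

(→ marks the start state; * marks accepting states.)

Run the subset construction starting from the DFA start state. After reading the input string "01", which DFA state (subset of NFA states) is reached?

{q1}

Start: {q0}.
δ(q0,0) = {q1}.
Union: {q1}.
After 0: {q1}.
δ(q1,1) = {q1}.
Union: {q1}.
After 1: {q1}.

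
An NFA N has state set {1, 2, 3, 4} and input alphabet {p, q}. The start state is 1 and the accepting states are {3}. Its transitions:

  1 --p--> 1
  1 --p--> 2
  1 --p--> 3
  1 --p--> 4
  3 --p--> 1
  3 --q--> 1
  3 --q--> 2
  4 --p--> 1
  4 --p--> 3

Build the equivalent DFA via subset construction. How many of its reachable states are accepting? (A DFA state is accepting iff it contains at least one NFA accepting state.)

1

Start state of the DFA: {1}.
{1} --p--> {1, 2, 3, 4}  [new]
{1} --q--> ∅  [new]
{1, 2, 3, 4} --p--> {1, 2, 3, 4}  [seen]
{1, 2, 3, 4} --q--> {1, 2}  [new]
∅ --p--> ∅  [seen]
∅ --q--> ∅  [seen]
{1, 2} --p--> {1, 2, 3, 4}  [seen]
{1, 2} --q--> ∅  [seen]
Reachable DFA states: {1}, {1, 2, 3, 4}, ∅, {1, 2}.
Accepting DFA states (contain an NFA accepting state): {1, 2, 3, 4}.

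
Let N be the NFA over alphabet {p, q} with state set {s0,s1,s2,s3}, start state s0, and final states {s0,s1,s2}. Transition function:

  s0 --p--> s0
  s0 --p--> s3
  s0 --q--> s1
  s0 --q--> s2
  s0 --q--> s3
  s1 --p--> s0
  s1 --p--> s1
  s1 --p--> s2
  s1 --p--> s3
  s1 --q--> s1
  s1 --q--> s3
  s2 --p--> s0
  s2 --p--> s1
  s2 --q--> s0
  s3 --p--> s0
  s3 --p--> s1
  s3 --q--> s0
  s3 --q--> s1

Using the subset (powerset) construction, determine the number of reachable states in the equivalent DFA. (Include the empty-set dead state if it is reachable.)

5

Start state of the DFA: {s0}.
{s0} --p--> {s0,s3}  [new]
{s0} --q--> {s1,s2,s3}  [new]
{s0,s3} --p--> {s0,s1,s3}  [new]
{s0,s3} --q--> {s0,s1,s2,s3}  [new]
{s1,s2,s3} --p--> {s0,s1,s2,s3}  [seen]
{s1,s2,s3} --q--> {s0,s1,s3}  [seen]
{s0,s1,s3} --p--> {s0,s1,s2,s3}  [seen]
{s0,s1,s3} --q--> {s0,s1,s2,s3}  [seen]
{s0,s1,s2,s3} --p--> {s0,s1,s2,s3}  [seen]
{s0,s1,s2,s3} --q--> {s0,s1,s2,s3}  [seen]
Reachable DFA states: {s0}, {s0,s3}, {s1,s2,s3}, {s0,s1,s3}, {s0,s1,s2,s3}.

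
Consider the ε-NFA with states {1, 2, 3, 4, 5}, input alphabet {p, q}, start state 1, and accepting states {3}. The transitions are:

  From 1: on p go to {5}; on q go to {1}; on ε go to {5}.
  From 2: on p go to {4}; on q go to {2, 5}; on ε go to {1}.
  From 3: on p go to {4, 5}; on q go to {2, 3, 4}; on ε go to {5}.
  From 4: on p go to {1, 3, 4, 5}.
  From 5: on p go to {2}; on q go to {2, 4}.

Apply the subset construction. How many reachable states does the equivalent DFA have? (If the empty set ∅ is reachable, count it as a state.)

4

Start state of the DFA: {1, 5} (ε-closure of the NFA start).
{1, 5} --p--> {1, 2, 5}  [new]
{1, 5} --q--> {1, 2, 4, 5}  [new]
{1, 2, 5} --p--> {1, 2, 4, 5}  [seen]
{1, 2, 5} --q--> {1, 2, 4, 5}  [seen]
{1, 2, 4, 5} --p--> {1, 2, 3, 4, 5}  [new]
{1, 2, 4, 5} --q--> {1, 2, 4, 5}  [seen]
{1, 2, 3, 4, 5} --p--> {1, 2, 3, 4, 5}  [seen]
{1, 2, 3, 4, 5} --q--> {1, 2, 3, 4, 5}  [seen]
Reachable DFA states: {1, 5}, {1, 2, 5}, {1, 2, 4, 5}, {1, 2, 3, 4, 5}.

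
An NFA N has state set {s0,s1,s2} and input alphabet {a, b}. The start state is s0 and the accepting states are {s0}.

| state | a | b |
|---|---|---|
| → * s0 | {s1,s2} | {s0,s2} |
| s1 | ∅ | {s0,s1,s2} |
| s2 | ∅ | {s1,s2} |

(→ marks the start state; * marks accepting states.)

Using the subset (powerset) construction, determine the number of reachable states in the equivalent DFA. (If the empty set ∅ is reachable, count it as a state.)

5

Start state of the DFA: {s0}.
{s0} --a--> {s1,s2}  [new]
{s0} --b--> {s0,s2}  [new]
{s1,s2} --a--> ∅  [new]
{s1,s2} --b--> {s0,s1,s2}  [new]
{s0,s2} --a--> {s1,s2}  [seen]
{s0,s2} --b--> {s0,s1,s2}  [seen]
∅ --a--> ∅  [seen]
∅ --b--> ∅  [seen]
{s0,s1,s2} --a--> {s1,s2}  [seen]
{s0,s1,s2} --b--> {s0,s1,s2}  [seen]
Reachable DFA states: {s0}, {s1,s2}, {s0,s2}, ∅, {s0,s1,s2}.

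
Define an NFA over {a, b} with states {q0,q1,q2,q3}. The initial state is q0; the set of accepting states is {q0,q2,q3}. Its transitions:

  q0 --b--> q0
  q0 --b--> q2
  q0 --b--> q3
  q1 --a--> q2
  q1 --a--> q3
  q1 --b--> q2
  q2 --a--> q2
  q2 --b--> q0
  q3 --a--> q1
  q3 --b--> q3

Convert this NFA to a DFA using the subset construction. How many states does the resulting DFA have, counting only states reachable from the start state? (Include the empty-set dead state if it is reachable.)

9

Start state of the DFA: {q0}.
{q0} --a--> ∅  [new]
{q0} --b--> {q0,q2,q3}  [new]
∅ --a--> ∅  [seen]
∅ --b--> ∅  [seen]
{q0,q2,q3} --a--> {q1,q2}  [new]
{q0,q2,q3} --b--> {q0,q2,q3}  [seen]
{q1,q2} --a--> {q2,q3}  [new]
{q1,q2} --b--> {q0,q2}  [new]
{q2,q3} --a--> {q1,q2}  [seen]
{q2,q3} --b--> {q0,q3}  [new]
{q0,q2} --a--> {q2}  [new]
{q0,q2} --b--> {q0,q2,q3}  [seen]
{q0,q3} --a--> {q1}  [new]
{q0,q3} --b--> {q0,q2,q3}  [seen]
{q2} --a--> {q2}  [seen]
{q2} --b--> {q0}  [seen]
{q1} --a--> {q2,q3}  [seen]
{q1} --b--> {q2}  [seen]
Reachable DFA states: {q0}, ∅, {q0,q2,q3}, {q1,q2}, {q2,q3}, {q0,q2}, {q0,q3}, {q2}, {q1}.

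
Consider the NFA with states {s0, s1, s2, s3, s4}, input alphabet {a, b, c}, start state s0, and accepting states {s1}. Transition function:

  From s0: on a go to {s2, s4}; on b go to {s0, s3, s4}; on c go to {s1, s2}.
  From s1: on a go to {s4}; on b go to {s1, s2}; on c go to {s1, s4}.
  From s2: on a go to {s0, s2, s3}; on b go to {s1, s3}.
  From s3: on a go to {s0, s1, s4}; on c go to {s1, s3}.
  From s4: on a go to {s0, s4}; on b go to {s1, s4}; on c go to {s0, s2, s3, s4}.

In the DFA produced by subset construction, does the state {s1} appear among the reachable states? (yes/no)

no

Start state of the DFA: {s0}.
{s0} --a--> {s2, s4}  [new]
{s0} --b--> {s0, s3, s4}  [new]
{s0} --c--> {s1, s2}  [new]
{s2, s4} --a--> {s0, s2, s3, s4}  [new]
{s2, s4} --b--> {s1, s3, s4}  [new]
{s2, s4} --c--> {s0, s2, s3, s4}  [seen]
{s0, s3, s4} --a--> {s0, s1, s2, s4}  [new]
{s0, s3, s4} --b--> {s0, s1, s3, s4}  [new]
{s0, s3, s4} --c--> {s0, s1, s2, s3, s4}  [new]
{s1, s2} --a--> {s0, s2, s3, s4}  [seen]
{s1, s2} --b--> {s1, s2, s3}  [new]
{s1, s2} --c--> {s1, s4}  [new]
{s0, s2, s3, s4} --a--> {s0, s1, s2, s3, s4}  [seen]
{s0, s2, s3, s4} --b--> {s0, s1, s3, s4}  [seen]
{s0, s2, s3, s4} --c--> {s0, s1, s2, s3, s4}  [seen]
{s1, s3, s4} --a--> {s0, s1, s4}  [new]
{s1, s3, s4} --b--> {s1, s2, s4}  [new]
{s1, s3, s4} --c--> {s0, s1, s2, s3, s4}  [seen]
{s0, s1, s2, s4} --a--> {s0, s2, s3, s4}  [seen]
{s0, s1, s2, s4} --b--> {s0, s1, s2, s3, s4}  [seen]
{s0, s1, s2, s4} --c--> {s0, s1, s2, s3, s4}  [seen]
{s0, s1, s3, s4} --a--> {s0, s1, s2, s4}  [seen]
{s0, s1, s3, s4} --b--> {s0, s1, s2, s3, s4}  [seen]
{s0, s1, s3, s4} --c--> {s0, s1, s2, s3, s4}  [seen]
{s0, s1, s2, s3, s4} --a--> {s0, s1, s2, s3, s4}  [seen]
{s0, s1, s2, s3, s4} --b--> {s0, s1, s2, s3, s4}  [seen]
{s0, s1, s2, s3, s4} --c--> {s0, s1, s2, s3, s4}  [seen]
{s1, s2, s3} --a--> {s0, s1, s2, s3, s4}  [seen]
{s1, s2, s3} --b--> {s1, s2, s3}  [seen]
{s1, s2, s3} --c--> {s1, s3, s4}  [seen]
{s1, s4} --a--> {s0, s4}  [new]
{s1, s4} --b--> {s1, s2, s4}  [seen]
{s1, s4} --c--> {s0, s1, s2, s3, s4}  [seen]
{s0, s1, s4} --a--> {s0, s2, s4}  [new]
{s0, s1, s4} --b--> {s0, s1, s2, s3, s4}  [seen]
{s0, s1, s4} --c--> {s0, s1, s2, s3, s4}  [seen]
{s1, s2, s4} --a--> {s0, s2, s3, s4}  [seen]
{s1, s2, s4} --b--> {s1, s2, s3, s4}  [new]
{s1, s2, s4} --c--> {s0, s1, s2, s3, s4}  [seen]
{s0, s4} --a--> {s0, s2, s4}  [seen]
{s0, s4} --b--> {s0, s1, s3, s4}  [seen]
{s0, s4} --c--> {s0, s1, s2, s3, s4}  [seen]
{s0, s2, s4} --a--> {s0, s2, s3, s4}  [seen]
{s0, s2, s4} --b--> {s0, s1, s3, s4}  [seen]
{s0, s2, s4} --c--> {s0, s1, s2, s3, s4}  [seen]
{s1, s2, s3, s4} --a--> {s0, s1, s2, s3, s4}  [seen]
{s1, s2, s3, s4} --b--> {s1, s2, s3, s4}  [seen]
{s1, s2, s3, s4} --c--> {s0, s1, s2, s3, s4}  [seen]
Reachable DFA states: {s0}, {s2, s4}, {s0, s3, s4}, {s1, s2}, {s0, s2, s3, s4}, {s1, s3, s4}, {s0, s1, s2, s4}, {s0, s1, s3, s4}, {s0, s1, s2, s3, s4}, {s1, s2, s3}, {s1, s4}, {s0, s1, s4}, {s1, s2, s4}, {s0, s4}, {s0, s2, s4}, {s1, s2, s3, s4}.
{s1} is not among them.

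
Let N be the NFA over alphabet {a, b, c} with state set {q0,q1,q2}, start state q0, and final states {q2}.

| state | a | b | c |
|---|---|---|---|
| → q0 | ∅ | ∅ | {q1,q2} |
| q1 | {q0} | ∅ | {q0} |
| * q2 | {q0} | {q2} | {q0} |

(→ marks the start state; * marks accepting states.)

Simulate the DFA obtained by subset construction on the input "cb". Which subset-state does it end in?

{q2}

Start: {q0}.
δ(q0,c) = {q1,q2}.
Union: {q1,q2}.
After c: {q1,q2}.
δ(q1,b) = ∅; δ(q2,b) = {q2}.
Union: {q2}.
After b: {q2}.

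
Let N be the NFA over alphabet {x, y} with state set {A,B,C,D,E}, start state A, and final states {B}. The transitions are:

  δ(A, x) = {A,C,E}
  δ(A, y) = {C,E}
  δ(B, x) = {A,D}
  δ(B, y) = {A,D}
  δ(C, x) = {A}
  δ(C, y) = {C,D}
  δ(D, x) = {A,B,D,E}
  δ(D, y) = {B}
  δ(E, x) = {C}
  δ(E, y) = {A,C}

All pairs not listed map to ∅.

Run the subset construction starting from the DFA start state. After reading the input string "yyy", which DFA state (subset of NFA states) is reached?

{B,C,D,E}

Start: {A}.
δ(A,y) = {C,E}.
Union: {C,E}.
After y: {C,E}.
δ(C,y) = {C,D}; δ(E,y) = {A,C}.
Union: {A,C,D}.
After y: {A,C,D}.
δ(A,y) = {C,E}; δ(C,y) = {C,D}; δ(D,y) = {B}.
Union: {B,C,D,E}.
After y: {B,C,D,E}.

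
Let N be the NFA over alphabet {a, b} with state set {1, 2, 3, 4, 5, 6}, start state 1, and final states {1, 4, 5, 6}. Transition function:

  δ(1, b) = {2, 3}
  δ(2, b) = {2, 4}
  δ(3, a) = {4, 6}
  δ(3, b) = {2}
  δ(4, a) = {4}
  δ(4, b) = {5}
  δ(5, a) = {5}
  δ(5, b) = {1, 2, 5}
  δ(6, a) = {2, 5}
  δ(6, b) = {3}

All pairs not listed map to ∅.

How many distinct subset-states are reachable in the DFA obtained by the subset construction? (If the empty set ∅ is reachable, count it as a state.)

15

Start state of the DFA: {1}.
{1} --a--> ∅  [new]
{1} --b--> {2, 3}  [new]
∅ --a--> ∅  [seen]
∅ --b--> ∅  [seen]
{2, 3} --a--> {4, 6}  [new]
{2, 3} --b--> {2, 4}  [new]
{4, 6} --a--> {2, 4, 5}  [new]
{4, 6} --b--> {3, 5}  [new]
{2, 4} --a--> {4}  [new]
{2, 4} --b--> {2, 4, 5}  [seen]
{2, 4, 5} --a--> {4, 5}  [new]
{2, 4, 5} --b--> {1, 2, 4, 5}  [new]
{3, 5} --a--> {4, 5, 6}  [new]
{3, 5} --b--> {1, 2, 5}  [new]
{4} --a--> {4}  [seen]
{4} --b--> {5}  [new]
{4, 5} --a--> {4, 5}  [seen]
{4, 5} --b--> {1, 2, 5}  [seen]
{1, 2, 4, 5} --a--> {4, 5}  [seen]
{1, 2, 4, 5} --b--> {1, 2, 3, 4, 5}  [new]
{4, 5, 6} --a--> {2, 4, 5}  [seen]
{4, 5, 6} --b--> {1, 2, 3, 5}  [new]
{1, 2, 5} --a--> {5}  [seen]
{1, 2, 5} --b--> {1, 2, 3, 4, 5}  [seen]
{5} --a--> {5}  [seen]
{5} --b--> {1, 2, 5}  [seen]
{1, 2, 3, 4, 5} --a--> {4, 5, 6}  [seen]
{1, 2, 3, 4, 5} --b--> {1, 2, 3, 4, 5}  [seen]
{1, 2, 3, 5} --a--> {4, 5, 6}  [seen]
{1, 2, 3, 5} --b--> {1, 2, 3, 4, 5}  [seen]
Reachable DFA states: {1}, ∅, {2, 3}, {4, 6}, {2, 4}, {2, 4, 5}, {3, 5}, {4}, {4, 5}, {1, 2, 4, 5}, {4, 5, 6}, {1, 2, 5}, {5}, {1, 2, 3, 4, 5}, {1, 2, 3, 5}.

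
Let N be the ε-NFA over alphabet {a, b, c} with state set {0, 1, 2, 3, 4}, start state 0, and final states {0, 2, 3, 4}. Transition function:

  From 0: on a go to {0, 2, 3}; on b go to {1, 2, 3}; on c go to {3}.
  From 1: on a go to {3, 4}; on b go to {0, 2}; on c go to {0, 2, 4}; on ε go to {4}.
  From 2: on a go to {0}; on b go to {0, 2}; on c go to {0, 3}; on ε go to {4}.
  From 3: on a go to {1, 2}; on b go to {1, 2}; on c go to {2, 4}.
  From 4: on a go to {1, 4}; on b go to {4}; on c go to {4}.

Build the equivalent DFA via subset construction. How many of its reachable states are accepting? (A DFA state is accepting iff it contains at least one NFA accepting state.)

13

Start state of the DFA: {0} (ε-closure of the NFA start).
{0} --a--> {0, 2, 3, 4}  [new]
{0} --b--> {1, 2, 3, 4}  [new]
{0} --c--> {3}  [new]
{0, 2, 3, 4} --a--> {0, 1, 2, 3, 4}  [new]
{0, 2, 3, 4} --b--> {0, 1, 2, 3, 4}  [seen]
{0, 2, 3, 4} --c--> {0, 2, 3, 4}  [seen]
{1, 2, 3, 4} --a--> {0, 1, 2, 3, 4}  [seen]
{1, 2, 3, 4} --b--> {0, 1, 2, 4}  [new]
{1, 2, 3, 4} --c--> {0, 2, 3, 4}  [seen]
{3} --a--> {1, 2, 4}  [new]
{3} --b--> {1, 2, 4}  [seen]
{3} --c--> {2, 4}  [new]
{0, 1, 2, 3, 4} --a--> {0, 1, 2, 3, 4}  [seen]
{0, 1, 2, 3, 4} --b--> {0, 1, 2, 3, 4}  [seen]
{0, 1, 2, 3, 4} --c--> {0, 2, 3, 4}  [seen]
{0, 1, 2, 4} --a--> {0, 1, 2, 3, 4}  [seen]
{0, 1, 2, 4} --b--> {0, 1, 2, 3, 4}  [seen]
{0, 1, 2, 4} --c--> {0, 2, 3, 4}  [seen]
{1, 2, 4} --a--> {0, 1, 3, 4}  [new]
{1, 2, 4} --b--> {0, 2, 4}  [new]
{1, 2, 4} --c--> {0, 2, 3, 4}  [seen]
{2, 4} --a--> {0, 1, 4}  [new]
{2, 4} --b--> {0, 2, 4}  [seen]
{2, 4} --c--> {0, 3, 4}  [new]
{0, 1, 3, 4} --a--> {0, 1, 2, 3, 4}  [seen]
{0, 1, 3, 4} --b--> {0, 1, 2, 3, 4}  [seen]
{0, 1, 3, 4} --c--> {0, 2, 3, 4}  [seen]
{0, 2, 4} --a--> {0, 1, 2, 3, 4}  [seen]
{0, 2, 4} --b--> {0, 1, 2, 3, 4}  [seen]
{0, 2, 4} --c--> {0, 3, 4}  [seen]
{0, 1, 4} --a--> {0, 1, 2, 3, 4}  [seen]
{0, 1, 4} --b--> {0, 1, 2, 3, 4}  [seen]
{0, 1, 4} --c--> {0, 2, 3, 4}  [seen]
{0, 3, 4} --a--> {0, 1, 2, 3, 4}  [seen]
{0, 3, 4} --b--> {1, 2, 3, 4}  [seen]
{0, 3, 4} --c--> {2, 3, 4}  [new]
{2, 3, 4} --a--> {0, 1, 2, 4}  [seen]
{2, 3, 4} --b--> {0, 1, 2, 4}  [seen]
{2, 3, 4} --c--> {0, 2, 3, 4}  [seen]
Reachable DFA states: {0}, {0, 2, 3, 4}, {1, 2, 3, 4}, {3}, {0, 1, 2, 3, 4}, {0, 1, 2, 4}, {1, 2, 4}, {2, 4}, {0, 1, 3, 4}, {0, 2, 4}, {0, 1, 4}, {0, 3, 4}, {2, 3, 4}.
Accepting DFA states (contain an NFA accepting state): {0}, {0, 2, 3, 4}, {1, 2, 3, 4}, {3}, {0, 1, 2, 3, 4}, {0, 1, 2, 4}, {1, 2, 4}, {2, 4}, {0, 1, 3, 4}, {0, 2, 4}, {0, 1, 4}, {0, 3, 4}, {2, 3, 4}.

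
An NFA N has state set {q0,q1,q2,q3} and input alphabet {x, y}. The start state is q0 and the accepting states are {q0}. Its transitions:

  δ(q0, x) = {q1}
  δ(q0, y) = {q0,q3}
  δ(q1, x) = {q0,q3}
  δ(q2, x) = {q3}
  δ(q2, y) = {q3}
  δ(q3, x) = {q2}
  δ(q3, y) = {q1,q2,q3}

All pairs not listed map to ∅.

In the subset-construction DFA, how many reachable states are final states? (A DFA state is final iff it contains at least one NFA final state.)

4

Start state of the DFA: {q0}.
{q0} --x--> {q1}  [new]
{q0} --y--> {q0,q3}  [new]
{q1} --x--> {q0,q3}  [seen]
{q1} --y--> ∅  [new]
{q0,q3} --x--> {q1,q2}  [new]
{q0,q3} --y--> {q0,q1,q2,q3}  [new]
∅ --x--> ∅  [seen]
∅ --y--> ∅  [seen]
{q1,q2} --x--> {q0,q3}  [seen]
{q1,q2} --y--> {q3}  [new]
{q0,q1,q2,q3} --x--> {q0,q1,q2,q3}  [seen]
{q0,q1,q2,q3} --y--> {q0,q1,q2,q3}  [seen]
{q3} --x--> {q2}  [new]
{q3} --y--> {q1,q2,q3}  [new]
{q2} --x--> {q3}  [seen]
{q2} --y--> {q3}  [seen]
{q1,q2,q3} --x--> {q0,q2,q3}  [new]
{q1,q2,q3} --y--> {q1,q2,q3}  [seen]
{q0,q2,q3} --x--> {q1,q2,q3}  [seen]
{q0,q2,q3} --y--> {q0,q1,q2,q3}  [seen]
Reachable DFA states: {q0}, {q1}, {q0,q3}, ∅, {q1,q2}, {q0,q1,q2,q3}, {q3}, {q2}, {q1,q2,q3}, {q0,q2,q3}.
Accepting DFA states (contain an NFA accepting state): {q0}, {q0,q3}, {q0,q1,q2,q3}, {q0,q2,q3}.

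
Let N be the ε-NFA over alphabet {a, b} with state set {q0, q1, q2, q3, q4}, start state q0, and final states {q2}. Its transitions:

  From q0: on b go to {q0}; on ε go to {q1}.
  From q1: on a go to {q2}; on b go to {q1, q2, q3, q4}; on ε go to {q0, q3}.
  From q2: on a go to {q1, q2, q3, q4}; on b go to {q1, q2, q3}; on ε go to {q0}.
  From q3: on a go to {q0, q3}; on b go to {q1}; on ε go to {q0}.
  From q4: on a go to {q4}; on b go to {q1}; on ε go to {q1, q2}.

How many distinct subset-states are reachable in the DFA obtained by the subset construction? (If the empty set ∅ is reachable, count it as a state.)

Start state of the DFA: {q0, q1, q3} (ε-closure of the NFA start).
{q0, q1, q3} --a--> {q0, q1, q2, q3}  [new]
{q0, q1, q3} --b--> {q0, q1, q2, q3, q4}  [new]
{q0, q1, q2, q3} --a--> {q0, q1, q2, q3, q4}  [seen]
{q0, q1, q2, q3} --b--> {q0, q1, q2, q3, q4}  [seen]
{q0, q1, q2, q3, q4} --a--> {q0, q1, q2, q3, q4}  [seen]
{q0, q1, q2, q3, q4} --b--> {q0, q1, q2, q3, q4}  [seen]
Reachable DFA states: {q0, q1, q3}, {q0, q1, q2, q3}, {q0, q1, q2, q3, q4}.

3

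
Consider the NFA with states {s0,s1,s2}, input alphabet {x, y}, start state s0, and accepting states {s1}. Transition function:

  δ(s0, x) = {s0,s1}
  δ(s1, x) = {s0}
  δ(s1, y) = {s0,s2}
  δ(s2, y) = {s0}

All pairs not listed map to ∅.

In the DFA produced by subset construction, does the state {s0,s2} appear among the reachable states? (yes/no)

Start state of the DFA: {s0}.
{s0} --x--> {s0,s1}  [new]
{s0} --y--> ∅  [new]
{s0,s1} --x--> {s0,s1}  [seen]
{s0,s1} --y--> {s0,s2}  [new]
∅ --x--> ∅  [seen]
∅ --y--> ∅  [seen]
{s0,s2} --x--> {s0,s1}  [seen]
{s0,s2} --y--> {s0}  [seen]
Reachable DFA states: {s0}, {s0,s1}, ∅, {s0,s2}.
{s0,s2} is among them.

yes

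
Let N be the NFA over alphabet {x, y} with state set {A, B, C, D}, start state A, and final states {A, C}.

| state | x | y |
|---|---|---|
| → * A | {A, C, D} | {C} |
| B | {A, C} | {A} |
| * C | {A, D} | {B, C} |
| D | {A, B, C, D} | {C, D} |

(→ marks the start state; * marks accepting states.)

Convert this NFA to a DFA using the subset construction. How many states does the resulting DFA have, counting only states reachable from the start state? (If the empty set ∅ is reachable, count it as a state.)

9

Start state of the DFA: {A}.
{A} --x--> {A, C, D}  [new]
{A} --y--> {C}  [new]
{A, C, D} --x--> {A, B, C, D}  [new]
{A, C, D} --y--> {B, C, D}  [new]
{C} --x--> {A, D}  [new]
{C} --y--> {B, C}  [new]
{A, B, C, D} --x--> {A, B, C, D}  [seen]
{A, B, C, D} --y--> {A, B, C, D}  [seen]
{B, C, D} --x--> {A, B, C, D}  [seen]
{B, C, D} --y--> {A, B, C, D}  [seen]
{A, D} --x--> {A, B, C, D}  [seen]
{A, D} --y--> {C, D}  [new]
{B, C} --x--> {A, C, D}  [seen]
{B, C} --y--> {A, B, C}  [new]
{C, D} --x--> {A, B, C, D}  [seen]
{C, D} --y--> {B, C, D}  [seen]
{A, B, C} --x--> {A, C, D}  [seen]
{A, B, C} --y--> {A, B, C}  [seen]
Reachable DFA states: {A}, {A, C, D}, {C}, {A, B, C, D}, {B, C, D}, {A, D}, {B, C}, {C, D}, {A, B, C}.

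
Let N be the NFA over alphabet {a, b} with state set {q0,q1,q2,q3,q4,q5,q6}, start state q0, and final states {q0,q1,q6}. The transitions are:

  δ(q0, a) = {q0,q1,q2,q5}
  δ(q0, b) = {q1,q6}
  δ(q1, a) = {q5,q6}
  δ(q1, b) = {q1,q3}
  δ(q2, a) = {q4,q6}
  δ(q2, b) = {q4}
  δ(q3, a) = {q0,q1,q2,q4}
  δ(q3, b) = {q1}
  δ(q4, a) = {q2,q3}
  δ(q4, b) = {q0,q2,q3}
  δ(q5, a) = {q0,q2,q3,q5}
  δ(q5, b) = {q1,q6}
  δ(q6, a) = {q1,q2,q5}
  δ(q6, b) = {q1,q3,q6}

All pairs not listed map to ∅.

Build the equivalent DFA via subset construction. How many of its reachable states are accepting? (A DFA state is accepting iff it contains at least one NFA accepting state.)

Start state of the DFA: {q0}.
{q0} --a--> {q0,q1,q2,q5}  [new]
{q0} --b--> {q1,q6}  [new]
{q0,q1,q2,q5} --a--> {q0,q1,q2,q3,q4,q5,q6}  [new]
{q0,q1,q2,q5} --b--> {q1,q3,q4,q6}  [new]
{q1,q6} --a--> {q1,q2,q5,q6}  [new]
{q1,q6} --b--> {q1,q3,q6}  [new]
{q0,q1,q2,q3,q4,q5,q6} --a--> {q0,q1,q2,q3,q4,q5,q6}  [seen]
{q0,q1,q2,q3,q4,q5,q6} --b--> {q0,q1,q2,q3,q4,q6}  [new]
{q1,q3,q4,q6} --a--> {q0,q1,q2,q3,q4,q5,q6}  [seen]
{q1,q3,q4,q6} --b--> {q0,q1,q2,q3,q6}  [new]
{q1,q2,q5,q6} --a--> {q0,q1,q2,q3,q4,q5,q6}  [seen]
{q1,q2,q5,q6} --b--> {q1,q3,q4,q6}  [seen]
{q1,q3,q6} --a--> {q0,q1,q2,q4,q5,q6}  [new]
{q1,q3,q6} --b--> {q1,q3,q6}  [seen]
{q0,q1,q2,q3,q4,q6} --a--> {q0,q1,q2,q3,q4,q5,q6}  [seen]
{q0,q1,q2,q3,q4,q6} --b--> {q0,q1,q2,q3,q4,q6}  [seen]
{q0,q1,q2,q3,q6} --a--> {q0,q1,q2,q4,q5,q6}  [seen]
{q0,q1,q2,q3,q6} --b--> {q1,q3,q4,q6}  [seen]
{q0,q1,q2,q4,q5,q6} --a--> {q0,q1,q2,q3,q4,q5,q6}  [seen]
{q0,q1,q2,q4,q5,q6} --b--> {q0,q1,q2,q3,q4,q6}  [seen]
Reachable DFA states: {q0}, {q0,q1,q2,q5}, {q1,q6}, {q0,q1,q2,q3,q4,q5,q6}, {q1,q3,q4,q6}, {q1,q2,q5,q6}, {q1,q3,q6}, {q0,q1,q2,q3,q4,q6}, {q0,q1,q2,q3,q6}, {q0,q1,q2,q4,q5,q6}.
Accepting DFA states (contain an NFA accepting state): {q0}, {q0,q1,q2,q5}, {q1,q6}, {q0,q1,q2,q3,q4,q5,q6}, {q1,q3,q4,q6}, {q1,q2,q5,q6}, {q1,q3,q6}, {q0,q1,q2,q3,q4,q6}, {q0,q1,q2,q3,q6}, {q0,q1,q2,q4,q5,q6}.

10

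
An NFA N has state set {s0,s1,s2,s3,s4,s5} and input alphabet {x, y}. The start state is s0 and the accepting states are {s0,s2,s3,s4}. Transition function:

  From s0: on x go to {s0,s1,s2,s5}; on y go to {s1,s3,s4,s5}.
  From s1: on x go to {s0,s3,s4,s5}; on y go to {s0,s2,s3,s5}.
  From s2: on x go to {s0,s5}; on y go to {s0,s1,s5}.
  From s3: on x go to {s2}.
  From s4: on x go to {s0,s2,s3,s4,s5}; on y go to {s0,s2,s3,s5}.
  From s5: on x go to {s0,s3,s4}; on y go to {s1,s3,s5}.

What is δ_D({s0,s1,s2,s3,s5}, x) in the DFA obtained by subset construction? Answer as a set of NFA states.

δ(s0,x) = {s0,s1,s2,s5}; δ(s1,x) = {s0,s3,s4,s5}; δ(s2,x) = {s0,s5}; δ(s3,x) = {s2}; δ(s5,x) = {s0,s3,s4}.
Union: {s0,s1,s2,s3,s4,s5}.

{s0,s1,s2,s3,s4,s5}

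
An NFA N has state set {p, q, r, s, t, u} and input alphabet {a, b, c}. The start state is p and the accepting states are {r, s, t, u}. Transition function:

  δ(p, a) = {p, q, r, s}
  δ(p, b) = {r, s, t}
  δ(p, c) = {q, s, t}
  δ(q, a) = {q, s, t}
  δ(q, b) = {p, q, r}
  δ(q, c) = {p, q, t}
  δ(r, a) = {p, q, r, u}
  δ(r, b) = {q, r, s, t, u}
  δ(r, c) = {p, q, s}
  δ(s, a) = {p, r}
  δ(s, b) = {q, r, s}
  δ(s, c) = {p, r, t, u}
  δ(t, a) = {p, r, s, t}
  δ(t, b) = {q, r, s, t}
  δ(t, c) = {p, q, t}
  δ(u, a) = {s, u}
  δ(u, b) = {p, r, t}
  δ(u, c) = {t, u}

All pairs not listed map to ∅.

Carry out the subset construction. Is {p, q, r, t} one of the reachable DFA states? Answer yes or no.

Start state of the DFA: {p}.
{p} --a--> {p, q, r, s}  [new]
{p} --b--> {r, s, t}  [new]
{p} --c--> {q, s, t}  [new]
{p, q, r, s} --a--> {p, q, r, s, t, u}  [new]
{p, q, r, s} --b--> {p, q, r, s, t, u}  [seen]
{p, q, r, s} --c--> {p, q, r, s, t, u}  [seen]
{r, s, t} --a--> {p, q, r, s, t, u}  [seen]
{r, s, t} --b--> {q, r, s, t, u}  [new]
{r, s, t} --c--> {p, q, r, s, t, u}  [seen]
{q, s, t} --a--> {p, q, r, s, t}  [new]
{q, s, t} --b--> {p, q, r, s, t}  [seen]
{q, s, t} --c--> {p, q, r, t, u}  [new]
{p, q, r, s, t, u} --a--> {p, q, r, s, t, u}  [seen]
{p, q, r, s, t, u} --b--> {p, q, r, s, t, u}  [seen]
{p, q, r, s, t, u} --c--> {p, q, r, s, t, u}  [seen]
{q, r, s, t, u} --a--> {p, q, r, s, t, u}  [seen]
{q, r, s, t, u} --b--> {p, q, r, s, t, u}  [seen]
{q, r, s, t, u} --c--> {p, q, r, s, t, u}  [seen]
{p, q, r, s, t} --a--> {p, q, r, s, t, u}  [seen]
{p, q, r, s, t} --b--> {p, q, r, s, t, u}  [seen]
{p, q, r, s, t} --c--> {p, q, r, s, t, u}  [seen]
{p, q, r, t, u} --a--> {p, q, r, s, t, u}  [seen]
{p, q, r, t, u} --b--> {p, q, r, s, t, u}  [seen]
{p, q, r, t, u} --c--> {p, q, s, t, u}  [new]
{p, q, s, t, u} --a--> {p, q, r, s, t, u}  [seen]
{p, q, s, t, u} --b--> {p, q, r, s, t}  [seen]
{p, q, s, t, u} --c--> {p, q, r, s, t, u}  [seen]
Reachable DFA states: {p}, {p, q, r, s}, {r, s, t}, {q, s, t}, {p, q, r, s, t, u}, {q, r, s, t, u}, {p, q, r, s, t}, {p, q, r, t, u}, {p, q, s, t, u}.
{p, q, r, t} is not among them.

no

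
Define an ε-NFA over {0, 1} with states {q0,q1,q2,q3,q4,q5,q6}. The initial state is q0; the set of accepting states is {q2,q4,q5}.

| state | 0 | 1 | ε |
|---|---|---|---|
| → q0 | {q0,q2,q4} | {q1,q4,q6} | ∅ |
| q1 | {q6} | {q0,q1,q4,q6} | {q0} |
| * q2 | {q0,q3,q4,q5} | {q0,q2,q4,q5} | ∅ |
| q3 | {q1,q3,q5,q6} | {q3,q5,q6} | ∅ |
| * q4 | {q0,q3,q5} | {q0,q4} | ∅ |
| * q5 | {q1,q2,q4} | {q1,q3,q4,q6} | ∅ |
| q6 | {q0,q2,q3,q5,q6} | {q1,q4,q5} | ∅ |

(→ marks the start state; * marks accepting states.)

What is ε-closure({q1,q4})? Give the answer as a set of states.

{q0,q1,q4}

Begin with {q1,q4}.
q1 →ε {q0}; add q0.
ε-closure = {q0,q1,q4}.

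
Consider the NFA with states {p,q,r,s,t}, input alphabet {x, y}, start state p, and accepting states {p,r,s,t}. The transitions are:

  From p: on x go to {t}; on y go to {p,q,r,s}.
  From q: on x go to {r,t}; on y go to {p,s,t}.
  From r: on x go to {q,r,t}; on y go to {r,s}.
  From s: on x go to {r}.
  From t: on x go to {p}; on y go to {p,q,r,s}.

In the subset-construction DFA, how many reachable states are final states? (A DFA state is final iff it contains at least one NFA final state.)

Start state of the DFA: {p}.
{p} --x--> {t}  [new]
{p} --y--> {p,q,r,s}  [new]
{t} --x--> {p}  [seen]
{t} --y--> {p,q,r,s}  [seen]
{p,q,r,s} --x--> {q,r,t}  [new]
{p,q,r,s} --y--> {p,q,r,s,t}  [new]
{q,r,t} --x--> {p,q,r,t}  [new]
{q,r,t} --y--> {p,q,r,s,t}  [seen]
{p,q,r,s,t} --x--> {p,q,r,t}  [seen]
{p,q,r,s,t} --y--> {p,q,r,s,t}  [seen]
{p,q,r,t} --x--> {p,q,r,t}  [seen]
{p,q,r,t} --y--> {p,q,r,s,t}  [seen]
Reachable DFA states: {p}, {t}, {p,q,r,s}, {q,r,t}, {p,q,r,s,t}, {p,q,r,t}.
Accepting DFA states (contain an NFA accepting state): {p}, {t}, {p,q,r,s}, {q,r,t}, {p,q,r,s,t}, {p,q,r,t}.

6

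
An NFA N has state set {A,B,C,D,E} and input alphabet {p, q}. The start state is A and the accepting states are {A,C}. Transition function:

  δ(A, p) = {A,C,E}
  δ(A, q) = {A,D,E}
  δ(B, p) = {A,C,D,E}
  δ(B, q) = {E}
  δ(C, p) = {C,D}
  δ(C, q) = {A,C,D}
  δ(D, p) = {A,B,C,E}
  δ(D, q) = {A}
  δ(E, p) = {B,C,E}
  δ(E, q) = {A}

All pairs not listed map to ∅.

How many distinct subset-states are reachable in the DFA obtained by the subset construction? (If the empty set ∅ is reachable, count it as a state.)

Start state of the DFA: {A}.
{A} --p--> {A,C,E}  [new]
{A} --q--> {A,D,E}  [new]
{A,C,E} --p--> {A,B,C,D,E}  [new]
{A,C,E} --q--> {A,C,D,E}  [new]
{A,D,E} --p--> {A,B,C,E}  [new]
{A,D,E} --q--> {A,D,E}  [seen]
{A,B,C,D,E} --p--> {A,B,C,D,E}  [seen]
{A,B,C,D,E} --q--> {A,C,D,E}  [seen]
{A,C,D,E} --p--> {A,B,C,D,E}  [seen]
{A,C,D,E} --q--> {A,C,D,E}  [seen]
{A,B,C,E} --p--> {A,B,C,D,E}  [seen]
{A,B,C,E} --q--> {A,C,D,E}  [seen]
Reachable DFA states: {A}, {A,C,E}, {A,D,E}, {A,B,C,D,E}, {A,C,D,E}, {A,B,C,E}.

6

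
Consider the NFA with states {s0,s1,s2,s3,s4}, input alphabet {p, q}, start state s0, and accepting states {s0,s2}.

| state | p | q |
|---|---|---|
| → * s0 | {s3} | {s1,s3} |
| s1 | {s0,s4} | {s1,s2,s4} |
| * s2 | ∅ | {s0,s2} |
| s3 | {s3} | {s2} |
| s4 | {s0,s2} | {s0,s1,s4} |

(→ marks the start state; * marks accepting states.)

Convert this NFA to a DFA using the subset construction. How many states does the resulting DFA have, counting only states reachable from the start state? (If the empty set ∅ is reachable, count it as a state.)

Start state of the DFA: {s0}.
{s0} --p--> {s3}  [new]
{s0} --q--> {s1,s3}  [new]
{s3} --p--> {s3}  [seen]
{s3} --q--> {s2}  [new]
{s1,s3} --p--> {s0,s3,s4}  [new]
{s1,s3} --q--> {s1,s2,s4}  [new]
{s2} --p--> ∅  [new]
{s2} --q--> {s0,s2}  [new]
{s0,s3,s4} --p--> {s0,s2,s3}  [new]
{s0,s3,s4} --q--> {s0,s1,s2,s3,s4}  [new]
{s1,s2,s4} --p--> {s0,s2,s4}  [new]
{s1,s2,s4} --q--> {s0,s1,s2,s4}  [new]
∅ --p--> ∅  [seen]
∅ --q--> ∅  [seen]
{s0,s2} --p--> {s3}  [seen]
{s0,s2} --q--> {s0,s1,s2,s3}  [new]
{s0,s2,s3} --p--> {s3}  [seen]
{s0,s2,s3} --q--> {s0,s1,s2,s3}  [seen]
{s0,s1,s2,s3,s4} --p--> {s0,s2,s3,s4}  [new]
{s0,s1,s2,s3,s4} --q--> {s0,s1,s2,s3,s4}  [seen]
{s0,s2,s4} --p--> {s0,s2,s3}  [seen]
{s0,s2,s4} --q--> {s0,s1,s2,s3,s4}  [seen]
{s0,s1,s2,s4} --p--> {s0,s2,s3,s4}  [seen]
{s0,s1,s2,s4} --q--> {s0,s1,s2,s3,s4}  [seen]
{s0,s1,s2,s3} --p--> {s0,s3,s4}  [seen]
{s0,s1,s2,s3} --q--> {s0,s1,s2,s3,s4}  [seen]
{s0,s2,s3,s4} --p--> {s0,s2,s3}  [seen]
{s0,s2,s3,s4} --q--> {s0,s1,s2,s3,s4}  [seen]
Reachable DFA states: {s0}, {s3}, {s1,s3}, {s2}, {s0,s3,s4}, {s1,s2,s4}, ∅, {s0,s2}, {s0,s2,s3}, {s0,s1,s2,s3,s4}, {s0,s2,s4}, {s0,s1,s2,s4}, {s0,s1,s2,s3}, {s0,s2,s3,s4}.

14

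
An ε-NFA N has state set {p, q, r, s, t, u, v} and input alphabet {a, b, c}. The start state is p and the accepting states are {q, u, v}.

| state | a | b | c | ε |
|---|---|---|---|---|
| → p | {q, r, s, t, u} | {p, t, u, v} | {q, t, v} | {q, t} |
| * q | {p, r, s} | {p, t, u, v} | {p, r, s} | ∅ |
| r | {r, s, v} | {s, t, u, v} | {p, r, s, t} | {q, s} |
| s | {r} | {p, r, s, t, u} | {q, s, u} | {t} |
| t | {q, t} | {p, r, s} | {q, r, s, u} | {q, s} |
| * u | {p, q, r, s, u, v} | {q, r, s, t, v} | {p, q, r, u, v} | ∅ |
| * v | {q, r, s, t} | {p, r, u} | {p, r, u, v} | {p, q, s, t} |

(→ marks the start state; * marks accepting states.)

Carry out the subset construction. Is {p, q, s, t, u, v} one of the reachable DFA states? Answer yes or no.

Start state of the DFA: {p, q, s, t} (ε-closure of the NFA start).
{p, q, s, t} --a--> {p, q, r, s, t, u}  [new]
{p, q, s, t} --b--> {p, q, r, s, t, u, v}  [new]
{p, q, s, t} --c--> {p, q, r, s, t, u, v}  [seen]
{p, q, r, s, t, u} --a--> {p, q, r, s, t, u, v}  [seen]
{p, q, r, s, t, u} --b--> {p, q, r, s, t, u, v}  [seen]
{p, q, r, s, t, u} --c--> {p, q, r, s, t, u, v}  [seen]
{p, q, r, s, t, u, v} --a--> {p, q, r, s, t, u, v}  [seen]
{p, q, r, s, t, u, v} --b--> {p, q, r, s, t, u, v}  [seen]
{p, q, r, s, t, u, v} --c--> {p, q, r, s, t, u, v}  [seen]
Reachable DFA states: {p, q, s, t}, {p, q, r, s, t, u}, {p, q, r, s, t, u, v}.
{p, q, s, t, u, v} is not among them.

no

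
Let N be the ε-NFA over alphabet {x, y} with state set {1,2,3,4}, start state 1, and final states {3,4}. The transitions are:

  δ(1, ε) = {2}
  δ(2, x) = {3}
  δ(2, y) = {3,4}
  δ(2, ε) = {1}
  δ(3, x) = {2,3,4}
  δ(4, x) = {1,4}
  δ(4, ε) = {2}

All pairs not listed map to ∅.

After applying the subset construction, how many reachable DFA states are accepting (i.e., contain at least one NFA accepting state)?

Start state of the DFA: {1,2} (ε-closure of the NFA start).
{1,2} --x--> {3}  [new]
{1,2} --y--> {1,2,3,4}  [new]
{3} --x--> {1,2,3,4}  [seen]
{3} --y--> ∅  [new]
{1,2,3,4} --x--> {1,2,3,4}  [seen]
{1,2,3,4} --y--> {1,2,3,4}  [seen]
∅ --x--> ∅  [seen]
∅ --y--> ∅  [seen]
Reachable DFA states: {1,2}, {3}, {1,2,3,4}, ∅.
Accepting DFA states (contain an NFA accepting state): {3}, {1,2,3,4}.

2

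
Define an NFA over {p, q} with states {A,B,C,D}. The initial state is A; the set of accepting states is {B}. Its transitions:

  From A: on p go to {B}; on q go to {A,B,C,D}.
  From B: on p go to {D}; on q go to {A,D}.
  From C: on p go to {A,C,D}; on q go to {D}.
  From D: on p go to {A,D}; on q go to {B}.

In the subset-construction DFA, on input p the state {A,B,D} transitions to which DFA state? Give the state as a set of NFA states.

δ(A,p) = {B}; δ(B,p) = {D}; δ(D,p) = {A,D}.
Union: {A,B,D}.

{A,B,D}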